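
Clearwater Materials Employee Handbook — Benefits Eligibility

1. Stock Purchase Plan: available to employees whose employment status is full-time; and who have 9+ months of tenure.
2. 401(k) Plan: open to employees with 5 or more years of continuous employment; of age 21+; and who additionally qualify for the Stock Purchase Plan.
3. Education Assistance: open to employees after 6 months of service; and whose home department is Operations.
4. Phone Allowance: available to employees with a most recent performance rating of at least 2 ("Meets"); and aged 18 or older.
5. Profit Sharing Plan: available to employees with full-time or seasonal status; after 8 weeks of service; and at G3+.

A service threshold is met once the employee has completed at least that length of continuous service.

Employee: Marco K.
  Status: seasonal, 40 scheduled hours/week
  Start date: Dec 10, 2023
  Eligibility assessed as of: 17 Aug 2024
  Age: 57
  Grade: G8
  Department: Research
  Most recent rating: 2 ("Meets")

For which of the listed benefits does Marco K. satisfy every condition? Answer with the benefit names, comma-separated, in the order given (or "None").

Service from Dec 10, 2023 to 17 Aug 2024: 251 days.
Stock Purchase Plan — status seasonal ✗ (requires full-time) → not eligible.
401(k) Plan — service 251 days < 5 years (≈1825 days) ✗ → not eligible.
Education Assistance — service 251 days ≥ 6 months (≈180 days) ✓; dept Research ✗ → not eligible.
Phone Allowance — rating 2 ≥ 2 ✓; age 57 ≥ 18 ✓ → eligible.
Profit Sharing Plan — status seasonal ✓; service 251 days ≥ 8 weeks (≈56 days) ✓; grade G8 ≥ G3 ✓ → eligible.

Phone Allowance, Profit Sharing Plan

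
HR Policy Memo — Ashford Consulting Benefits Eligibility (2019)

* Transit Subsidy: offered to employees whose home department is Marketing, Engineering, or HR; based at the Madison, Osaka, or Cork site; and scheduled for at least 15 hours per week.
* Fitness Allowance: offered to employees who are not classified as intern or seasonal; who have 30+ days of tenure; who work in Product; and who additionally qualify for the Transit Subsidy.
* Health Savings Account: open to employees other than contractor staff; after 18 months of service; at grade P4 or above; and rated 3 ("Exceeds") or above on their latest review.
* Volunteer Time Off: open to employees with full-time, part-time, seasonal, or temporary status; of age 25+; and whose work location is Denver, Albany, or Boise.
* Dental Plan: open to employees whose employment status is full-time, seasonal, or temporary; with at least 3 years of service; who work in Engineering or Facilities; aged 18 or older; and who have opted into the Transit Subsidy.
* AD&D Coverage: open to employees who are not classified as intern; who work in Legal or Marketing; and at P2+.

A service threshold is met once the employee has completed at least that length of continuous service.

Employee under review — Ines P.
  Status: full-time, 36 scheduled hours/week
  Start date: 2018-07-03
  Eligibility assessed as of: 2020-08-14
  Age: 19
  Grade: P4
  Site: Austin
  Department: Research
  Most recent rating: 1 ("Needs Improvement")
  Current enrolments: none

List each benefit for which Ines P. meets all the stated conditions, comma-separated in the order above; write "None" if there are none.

None

Service from 2018-07-03 to 2020-08-14: 773 days.
Transit Subsidy — dept Research ✗ → not eligible.
Fitness Allowance — status full-time ✓ (not excluded); service 773 days ≥ 30 days ✓; dept Research ✗ → not eligible.
Health Savings Account — status full-time ✓ (not excluded); service 773 days ≥ 18 months (≈540 days) ✓; grade P4 ≥ P4 ✓; rating 1 < 3 ✗ → not eligible.
Volunteer Time Off — status full-time ✓; age 19 < 25 ✗ → not eligible.
Dental Plan — status full-time ✓; service 773 days < 3 years (≈1095 days) ✗ → not eligible.
AD&D Coverage — status full-time ✓ (not excluded); dept Research ✗ → not eligible.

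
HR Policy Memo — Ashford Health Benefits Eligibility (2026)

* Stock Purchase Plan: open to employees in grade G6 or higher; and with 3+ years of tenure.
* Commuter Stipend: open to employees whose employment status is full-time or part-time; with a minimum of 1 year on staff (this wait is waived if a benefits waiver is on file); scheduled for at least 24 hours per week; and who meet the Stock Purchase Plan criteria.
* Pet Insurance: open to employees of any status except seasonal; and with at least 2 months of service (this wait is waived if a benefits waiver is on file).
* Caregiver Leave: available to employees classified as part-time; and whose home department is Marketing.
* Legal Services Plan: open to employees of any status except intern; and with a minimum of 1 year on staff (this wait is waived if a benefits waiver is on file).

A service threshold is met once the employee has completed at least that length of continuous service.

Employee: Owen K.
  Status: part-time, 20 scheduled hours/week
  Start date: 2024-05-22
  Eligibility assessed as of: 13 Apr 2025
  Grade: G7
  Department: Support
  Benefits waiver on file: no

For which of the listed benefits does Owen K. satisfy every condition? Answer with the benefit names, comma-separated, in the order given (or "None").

Service from 2024-05-22 to 13 Apr 2025: 326 days.
Stock Purchase Plan — grade G7 ≥ G6 ✓; service 326 days < 3 years (≈1095 days) ✗ → not eligible.
Commuter Stipend — status part-time ✓; no waiver, service 326 days < 1 year (≈365 days) ✗ → not eligible.
Pet Insurance — status part-time ✓ (not excluded); no waiver, service 326 days ≥ 2 months (≈60 days) ✓ → eligible.
Caregiver Leave — status part-time ✓; dept Support ✗ → not eligible.
Legal Services Plan — status part-time ✓ (not excluded); no waiver, service 326 days < 1 year (≈365 days) ✗ → not eligible.

Pet Insurance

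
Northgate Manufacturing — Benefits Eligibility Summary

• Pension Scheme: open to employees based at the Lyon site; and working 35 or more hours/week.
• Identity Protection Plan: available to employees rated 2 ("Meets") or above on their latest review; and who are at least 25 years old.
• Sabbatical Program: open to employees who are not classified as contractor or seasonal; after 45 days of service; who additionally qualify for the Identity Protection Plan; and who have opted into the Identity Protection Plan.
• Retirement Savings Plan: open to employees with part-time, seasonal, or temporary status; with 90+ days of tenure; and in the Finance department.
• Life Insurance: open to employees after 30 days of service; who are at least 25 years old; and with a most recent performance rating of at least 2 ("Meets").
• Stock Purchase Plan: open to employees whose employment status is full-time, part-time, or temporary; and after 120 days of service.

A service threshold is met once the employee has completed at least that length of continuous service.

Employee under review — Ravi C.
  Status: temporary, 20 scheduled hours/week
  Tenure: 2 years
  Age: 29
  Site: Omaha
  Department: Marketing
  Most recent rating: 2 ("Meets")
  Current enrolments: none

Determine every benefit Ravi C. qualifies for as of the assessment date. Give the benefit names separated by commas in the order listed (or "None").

Identity Protection Plan, Life Insurance, Stock Purchase Plan

Pension Scheme — site Omaha ✗ (not Lyon) → not eligible.
Identity Protection Plan — rating 2 ≥ 2 ✓; age 29 ≥ 25 ✓ → eligible.
Sabbatical Program — status temporary ✓ (not excluded); service 2 years ≥ 45 days ✓; eligible for Identity Protection Plan ✓; not enrolled in Identity Protection Plan ✗ → not eligible.
Retirement Savings Plan — status temporary ✓; service 2 years ≥ 90 days ✓; dept Marketing ✗ → not eligible.
Life Insurance — service 2 years ≥ 30 days ✓; age 29 ≥ 25 ✓; rating 2 ≥ 2 ✓ → eligible.
Stock Purchase Plan — status temporary ✓; service 2 years ≥ 120 days ✓ → eligible.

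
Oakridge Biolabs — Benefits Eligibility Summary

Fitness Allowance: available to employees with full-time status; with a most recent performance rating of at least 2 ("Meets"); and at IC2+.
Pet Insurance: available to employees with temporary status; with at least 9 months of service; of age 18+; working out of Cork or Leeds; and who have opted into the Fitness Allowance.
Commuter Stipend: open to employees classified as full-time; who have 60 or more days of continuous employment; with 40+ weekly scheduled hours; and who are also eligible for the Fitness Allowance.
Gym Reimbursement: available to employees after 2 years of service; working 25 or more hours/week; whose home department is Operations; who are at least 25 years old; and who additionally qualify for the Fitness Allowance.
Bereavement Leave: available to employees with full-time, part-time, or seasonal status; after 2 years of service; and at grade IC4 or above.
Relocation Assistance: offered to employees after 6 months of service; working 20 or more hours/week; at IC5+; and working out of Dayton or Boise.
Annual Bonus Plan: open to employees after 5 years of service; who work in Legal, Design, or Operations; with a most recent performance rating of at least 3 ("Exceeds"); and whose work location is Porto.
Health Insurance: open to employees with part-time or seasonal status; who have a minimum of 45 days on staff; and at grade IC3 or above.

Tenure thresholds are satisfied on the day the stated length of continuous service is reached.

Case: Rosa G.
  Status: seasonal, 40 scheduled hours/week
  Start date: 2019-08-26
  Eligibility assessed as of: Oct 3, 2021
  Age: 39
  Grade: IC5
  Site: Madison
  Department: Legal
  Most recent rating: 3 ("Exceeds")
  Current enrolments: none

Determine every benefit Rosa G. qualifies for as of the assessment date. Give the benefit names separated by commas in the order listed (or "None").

Service from 2019-08-26 to Oct 3, 2021: 769 days.
Fitness Allowance — status seasonal ✗ (requires full-time) → not eligible.
Pet Insurance — status seasonal ✗ (requires temporary) → not eligible.
Commuter Stipend — status seasonal ✗ (requires full-time) → not eligible.
Gym Reimbursement — service 769 days ≥ 2 years (≈730 days) ✓; 40 hrs/wk ≥ 25 ✓; dept Legal ✗ → not eligible.
Bereavement Leave — status seasonal ✓; service 769 days ≥ 2 years (≈730 days) ✓; grade IC5 ≥ IC4 ✓ → eligible.
Relocation Assistance — service 769 days ≥ 6 months (≈180 days) ✓; 40 hrs/wk ≥ 20 ✓; grade IC5 ≥ IC5 ✓; site Madison ✗ (not Dayton or Boise) → not eligible.
Annual Bonus Plan — service 769 days < 5 years (≈1825 days) ✗ → not eligible.
Health Insurance — status seasonal ✓; service 769 days ≥ 45 days ✓; grade IC5 ≥ IC3 ✓ → eligible.

Bereavement Leave, Health Insurance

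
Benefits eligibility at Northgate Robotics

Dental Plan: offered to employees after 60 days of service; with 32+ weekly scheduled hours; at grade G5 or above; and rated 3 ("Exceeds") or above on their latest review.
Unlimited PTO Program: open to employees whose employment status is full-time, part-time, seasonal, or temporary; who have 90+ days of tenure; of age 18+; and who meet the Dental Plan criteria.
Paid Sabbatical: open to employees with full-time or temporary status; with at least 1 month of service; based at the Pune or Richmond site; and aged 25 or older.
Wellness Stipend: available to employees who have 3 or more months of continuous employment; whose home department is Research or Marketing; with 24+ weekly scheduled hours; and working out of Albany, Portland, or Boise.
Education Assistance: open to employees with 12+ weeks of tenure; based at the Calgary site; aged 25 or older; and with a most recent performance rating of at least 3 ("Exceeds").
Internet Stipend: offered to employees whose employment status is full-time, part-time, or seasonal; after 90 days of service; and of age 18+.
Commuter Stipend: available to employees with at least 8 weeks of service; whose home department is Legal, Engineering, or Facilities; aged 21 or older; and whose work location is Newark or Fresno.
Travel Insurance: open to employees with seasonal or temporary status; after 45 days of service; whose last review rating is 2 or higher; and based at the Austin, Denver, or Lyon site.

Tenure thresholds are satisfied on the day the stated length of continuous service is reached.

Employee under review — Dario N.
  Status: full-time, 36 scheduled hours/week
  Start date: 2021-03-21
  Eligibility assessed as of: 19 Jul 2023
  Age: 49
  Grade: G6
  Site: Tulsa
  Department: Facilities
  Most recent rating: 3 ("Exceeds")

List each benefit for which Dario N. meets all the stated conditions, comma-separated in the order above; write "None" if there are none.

Dental Plan, Unlimited PTO Program, Internet Stipend

Service from 2021-03-21 to 19 Jul 2023: 850 days.
Dental Plan — service 850 days ≥ 60 days ✓; 36 hrs/wk ≥ 32 ✓; grade G6 ≥ G5 ✓; rating 3 ≥ 3 ✓ → eligible.
Unlimited PTO Program — status full-time ✓; service 850 days ≥ 90 days ✓; age 49 ≥ 18 ✓; eligible for Dental Plan ✓ → eligible.
Paid Sabbatical — status full-time ✓; service 850 days ≥ 1 month (≈30 days) ✓; site Tulsa ✗ (not Pune or Richmond) → not eligible.
Wellness Stipend — service 850 days ≥ 3 months (≈90 days) ✓; dept Facilities ✗ → not eligible.
Education Assistance — service 850 days ≥ 12 weeks (≈84 days) ✓; site Tulsa ✗ (not Calgary) → not eligible.
Internet Stipend — status full-time ✓; service 850 days ≥ 90 days ✓; age 49 ≥ 18 ✓ → eligible.
Commuter Stipend — service 850 days ≥ 8 weeks (≈56 days) ✓; dept Facilities ✓; age 49 ≥ 21 ✓; site Tulsa ✗ (not Newark or Fresno) → not eligible.
Travel Insurance — status full-time ✗ (requires seasonal or temporary) → not eligible.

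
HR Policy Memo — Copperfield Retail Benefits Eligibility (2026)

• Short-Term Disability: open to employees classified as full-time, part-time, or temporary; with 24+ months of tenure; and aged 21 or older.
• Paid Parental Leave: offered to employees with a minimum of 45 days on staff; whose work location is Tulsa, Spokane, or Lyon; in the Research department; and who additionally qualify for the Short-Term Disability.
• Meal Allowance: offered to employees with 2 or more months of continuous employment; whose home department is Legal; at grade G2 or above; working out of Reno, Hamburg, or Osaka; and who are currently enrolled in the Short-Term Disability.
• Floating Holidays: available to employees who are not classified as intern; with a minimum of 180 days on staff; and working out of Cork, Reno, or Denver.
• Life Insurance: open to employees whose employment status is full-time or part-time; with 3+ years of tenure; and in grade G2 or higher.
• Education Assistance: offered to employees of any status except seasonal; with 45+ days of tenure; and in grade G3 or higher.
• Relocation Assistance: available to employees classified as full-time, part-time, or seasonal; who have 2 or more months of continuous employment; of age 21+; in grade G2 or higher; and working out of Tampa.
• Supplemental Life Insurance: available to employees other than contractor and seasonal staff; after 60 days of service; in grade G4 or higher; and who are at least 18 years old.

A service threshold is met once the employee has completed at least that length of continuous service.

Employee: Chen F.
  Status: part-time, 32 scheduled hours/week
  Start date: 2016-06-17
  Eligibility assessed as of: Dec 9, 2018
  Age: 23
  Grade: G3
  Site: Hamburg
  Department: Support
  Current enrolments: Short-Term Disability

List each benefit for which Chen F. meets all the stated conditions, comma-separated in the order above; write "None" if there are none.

Short-Term Disability, Education Assistance

Service from 2016-06-17 to Dec 9, 2018: 905 days.
Short-Term Disability — status part-time ✓; service 905 days ≥ 24 months (≈720 days) ✓; age 23 ≥ 21 ✓ → eligible.
Paid Parental Leave — service 905 days ≥ 45 days ✓; site Hamburg ✗ (not Tulsa, Spokane, or Lyon) → not eligible.
Meal Allowance — service 905 days ≥ 2 months (≈60 days) ✓; dept Support ✗ → not eligible.
Floating Holidays — status part-time ✓ (not excluded); service 905 days ≥ 180 days ✓; site Hamburg ✗ (not Cork, Reno, or Denver) → not eligible.
Life Insurance — status part-time ✓; service 905 days < 3 years (≈1095 days) ✗ → not eligible.
Education Assistance — status part-time ✓ (not excluded); service 905 days ≥ 45 days ✓; grade G3 ≥ G3 ✓ → eligible.
Relocation Assistance — status part-time ✓; service 905 days ≥ 2 months (≈60 days) ✓; age 23 ≥ 21 ✓; grade G3 ≥ G2 ✓; site Hamburg ✗ (not Tampa) → not eligible.
Supplemental Life Insurance — status part-time ✓ (not excluded); service 905 days ≥ 60 days ✓; grade G3 < G4 ✗ → not eligible.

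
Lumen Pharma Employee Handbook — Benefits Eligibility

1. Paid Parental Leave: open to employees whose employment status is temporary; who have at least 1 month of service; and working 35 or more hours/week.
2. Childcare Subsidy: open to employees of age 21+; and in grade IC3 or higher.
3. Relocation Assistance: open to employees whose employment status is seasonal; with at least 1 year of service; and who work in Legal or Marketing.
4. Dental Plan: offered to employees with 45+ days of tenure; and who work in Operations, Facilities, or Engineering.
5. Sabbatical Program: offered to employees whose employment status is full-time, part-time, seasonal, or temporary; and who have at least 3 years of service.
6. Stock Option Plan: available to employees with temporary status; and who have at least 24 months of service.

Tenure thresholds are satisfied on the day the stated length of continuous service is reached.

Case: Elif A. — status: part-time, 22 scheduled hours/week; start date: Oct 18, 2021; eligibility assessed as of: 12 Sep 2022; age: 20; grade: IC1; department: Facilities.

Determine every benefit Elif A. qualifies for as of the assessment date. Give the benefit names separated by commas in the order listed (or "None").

Service from Oct 18, 2021 to 12 Sep 2022: 329 days.
Paid Parental Leave — status part-time ✗ (requires temporary) → not eligible.
Childcare Subsidy — age 20 < 21 ✗ → not eligible.
Relocation Assistance — status part-time ✗ (requires seasonal) → not eligible.
Dental Plan — service 329 days ≥ 45 days ✓; dept Facilities ✓ → eligible.
Sabbatical Program — status part-time ✓; service 329 days < 3 years (≈1095 days) ✗ → not eligible.
Stock Option Plan — status part-time ✗ (requires temporary) → not eligible.

Dental Plan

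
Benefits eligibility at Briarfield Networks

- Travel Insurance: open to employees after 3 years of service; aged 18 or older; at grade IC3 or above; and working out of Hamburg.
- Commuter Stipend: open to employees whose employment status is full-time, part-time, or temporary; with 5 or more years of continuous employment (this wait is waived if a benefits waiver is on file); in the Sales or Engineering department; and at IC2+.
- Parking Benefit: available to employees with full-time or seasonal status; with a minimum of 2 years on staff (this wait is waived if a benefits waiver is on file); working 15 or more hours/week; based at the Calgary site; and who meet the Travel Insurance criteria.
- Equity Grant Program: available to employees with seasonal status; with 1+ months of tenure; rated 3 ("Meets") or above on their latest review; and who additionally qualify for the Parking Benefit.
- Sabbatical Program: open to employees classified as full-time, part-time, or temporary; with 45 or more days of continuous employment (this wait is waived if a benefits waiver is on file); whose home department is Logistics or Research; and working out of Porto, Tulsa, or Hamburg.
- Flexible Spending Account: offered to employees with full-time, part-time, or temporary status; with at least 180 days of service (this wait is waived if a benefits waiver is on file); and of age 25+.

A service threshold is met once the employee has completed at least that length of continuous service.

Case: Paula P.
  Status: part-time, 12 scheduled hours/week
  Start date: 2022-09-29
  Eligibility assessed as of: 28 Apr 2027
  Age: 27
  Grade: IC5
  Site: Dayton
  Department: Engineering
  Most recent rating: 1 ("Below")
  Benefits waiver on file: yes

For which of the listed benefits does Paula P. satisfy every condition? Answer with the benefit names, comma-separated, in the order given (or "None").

Service from 2022-09-29 to 28 Apr 2027: 1672 days.
Travel Insurance — service 1672 days ≥ 3 years (≈1095 days) ✓; age 27 ≥ 18 ✓; grade IC5 ≥ IC3 ✓; site Dayton ✗ (not Hamburg) → not eligible.
Commuter Stipend — status part-time ✓; benefits waiver on file ✓; dept Engineering ✓; grade IC5 ≥ IC2 ✓ → eligible.
Parking Benefit — status part-time ✗ (requires full-time or seasonal) → not eligible.
Equity Grant Program — status part-time ✗ (requires seasonal) → not eligible.
Sabbatical Program — status part-time ✓; benefits waiver on file ✓; dept Engineering ✗ → not eligible.
Flexible Spending Account — status part-time ✓; benefits waiver on file ✓; age 27 ≥ 25 ✓ → eligible.

Commuter Stipend, Flexible Spending Account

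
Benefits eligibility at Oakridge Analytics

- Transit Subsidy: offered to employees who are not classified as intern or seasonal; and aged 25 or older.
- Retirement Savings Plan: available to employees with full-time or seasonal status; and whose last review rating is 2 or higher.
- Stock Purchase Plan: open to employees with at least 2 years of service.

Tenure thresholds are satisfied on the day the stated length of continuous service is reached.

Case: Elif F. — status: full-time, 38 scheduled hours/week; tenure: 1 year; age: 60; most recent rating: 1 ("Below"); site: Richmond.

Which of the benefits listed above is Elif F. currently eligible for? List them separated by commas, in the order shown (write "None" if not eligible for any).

Transit Subsidy — status full-time ✓ (not excluded); age 60 ≥ 25 ✓ → eligible.
Retirement Savings Plan — status full-time ✓; rating 1 < 2 ✗ → not eligible.
Stock Purchase Plan — service 1 year < 2 years ✗ → not eligible.

Transit Subsidy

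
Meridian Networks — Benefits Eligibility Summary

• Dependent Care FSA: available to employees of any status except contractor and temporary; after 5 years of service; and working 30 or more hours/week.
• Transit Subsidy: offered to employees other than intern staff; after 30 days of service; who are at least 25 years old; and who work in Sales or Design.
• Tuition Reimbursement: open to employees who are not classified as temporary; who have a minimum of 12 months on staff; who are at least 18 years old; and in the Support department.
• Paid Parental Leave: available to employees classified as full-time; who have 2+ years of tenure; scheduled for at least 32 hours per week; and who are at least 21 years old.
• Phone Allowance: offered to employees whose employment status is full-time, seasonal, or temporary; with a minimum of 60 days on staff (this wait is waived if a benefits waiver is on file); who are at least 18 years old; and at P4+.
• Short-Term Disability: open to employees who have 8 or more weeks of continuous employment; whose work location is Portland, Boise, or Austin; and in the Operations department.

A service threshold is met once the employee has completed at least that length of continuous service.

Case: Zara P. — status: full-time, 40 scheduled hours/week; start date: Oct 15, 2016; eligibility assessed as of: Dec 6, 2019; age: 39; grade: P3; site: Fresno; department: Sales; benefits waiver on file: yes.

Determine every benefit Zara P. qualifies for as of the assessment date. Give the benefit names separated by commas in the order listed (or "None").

Service from Oct 15, 2016 to Dec 6, 2019: 1147 days.
Dependent Care FSA — status full-time ✓ (not excluded); service 1147 days < 5 years (≈1825 days) ✗ → not eligible.
Transit Subsidy — status full-time ✓ (not excluded); service 1147 days ≥ 30 days ✓; age 39 ≥ 25 ✓; dept Sales ✓ → eligible.
Tuition Reimbursement — status full-time ✓ (not excluded); service 1147 days ≥ 12 months (≈360 days) ✓; age 39 ≥ 18 ✓; dept Sales ✗ → not eligible.
Paid Parental Leave — status full-time ✓; service 1147 days ≥ 2 years (≈730 days) ✓; 40 hrs/wk ≥ 32 ✓; age 39 ≥ 21 ✓ → eligible.
Phone Allowance — status full-time ✓; benefits waiver on file ✓; age 39 ≥ 18 ✓; grade P3 < P4 ✗ → not eligible.
Short-Term Disability — service 1147 days ≥ 8 weeks (≈56 days) ✓; site Fresno ✗ (not Portland, Boise, or Austin) → not eligible.

Transit Subsidy, Paid Parental Leave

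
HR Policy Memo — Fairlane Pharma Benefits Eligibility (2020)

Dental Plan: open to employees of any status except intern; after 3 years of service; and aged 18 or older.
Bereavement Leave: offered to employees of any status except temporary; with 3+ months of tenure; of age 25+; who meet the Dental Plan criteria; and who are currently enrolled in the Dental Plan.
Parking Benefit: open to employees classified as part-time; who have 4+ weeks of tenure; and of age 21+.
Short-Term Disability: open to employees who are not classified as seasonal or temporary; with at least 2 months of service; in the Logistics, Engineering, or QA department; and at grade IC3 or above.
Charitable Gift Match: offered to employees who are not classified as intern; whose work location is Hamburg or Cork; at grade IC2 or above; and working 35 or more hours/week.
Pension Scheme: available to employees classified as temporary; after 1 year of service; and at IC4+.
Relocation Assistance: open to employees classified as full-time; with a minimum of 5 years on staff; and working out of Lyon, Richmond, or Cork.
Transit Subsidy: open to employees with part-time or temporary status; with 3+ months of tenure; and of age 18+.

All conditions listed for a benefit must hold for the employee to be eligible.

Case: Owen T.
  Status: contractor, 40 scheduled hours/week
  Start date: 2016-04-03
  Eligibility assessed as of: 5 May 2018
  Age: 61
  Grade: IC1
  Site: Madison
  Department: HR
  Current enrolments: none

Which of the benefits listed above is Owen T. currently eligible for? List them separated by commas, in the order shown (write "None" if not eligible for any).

Service from 2016-04-03 to 5 May 2018: 762 days.
Dental Plan — status contractor ✓ (not excluded); service 762 days < 3 years (≈1095 days) ✗ → not eligible.
Bereavement Leave — status contractor ✓ (not excluded); service 762 days ≥ 3 months (≈90 days) ✓; age 61 ≥ 25 ✓; not eligible for Dental Plan ✗ → not eligible.
Parking Benefit — status contractor ✗ (requires part-time) → not eligible.
Short-Term Disability — status contractor ✓ (not excluded); service 762 days ≥ 2 months (≈60 days) ✓; dept HR ✗ → not eligible.
Charitable Gift Match — status contractor ✓ (not excluded); site Madison ✗ (not Hamburg or Cork) → not eligible.
Pension Scheme — status contractor ✗ (requires temporary) → not eligible.
Relocation Assistance — status contractor ✗ (requires full-time) → not eligible.
Transit Subsidy — status contractor ✗ (requires part-time or temporary) → not eligible.

None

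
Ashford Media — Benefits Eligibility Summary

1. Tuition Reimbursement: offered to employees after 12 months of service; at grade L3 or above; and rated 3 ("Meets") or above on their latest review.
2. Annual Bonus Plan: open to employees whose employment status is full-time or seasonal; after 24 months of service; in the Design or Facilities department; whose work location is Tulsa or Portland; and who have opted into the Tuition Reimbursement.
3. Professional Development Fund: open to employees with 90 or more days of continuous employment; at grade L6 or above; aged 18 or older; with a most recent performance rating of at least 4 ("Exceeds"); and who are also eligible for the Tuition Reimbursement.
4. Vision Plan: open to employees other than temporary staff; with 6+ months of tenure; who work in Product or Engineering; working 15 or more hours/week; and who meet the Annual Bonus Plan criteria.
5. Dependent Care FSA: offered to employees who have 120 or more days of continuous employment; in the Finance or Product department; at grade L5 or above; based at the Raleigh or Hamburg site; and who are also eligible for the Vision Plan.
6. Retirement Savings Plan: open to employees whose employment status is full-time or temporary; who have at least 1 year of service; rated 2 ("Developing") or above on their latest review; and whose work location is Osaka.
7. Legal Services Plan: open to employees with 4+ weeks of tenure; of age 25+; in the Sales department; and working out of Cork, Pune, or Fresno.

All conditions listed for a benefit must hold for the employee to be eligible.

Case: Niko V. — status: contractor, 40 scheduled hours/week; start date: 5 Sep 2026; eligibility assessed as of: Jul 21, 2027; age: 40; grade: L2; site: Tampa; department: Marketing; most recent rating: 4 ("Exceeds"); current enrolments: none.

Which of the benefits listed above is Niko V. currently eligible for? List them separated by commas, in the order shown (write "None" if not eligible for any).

None

Service from 5 Sep 2026 to Jul 21, 2027: 319 days.
Tuition Reimbursement — service 319 days < 12 months (≈360 days) ✗ → not eligible.
Annual Bonus Plan — status contractor ✗ (requires full-time or seasonal) → not eligible.
Professional Development Fund — service 319 days ≥ 90 days ✓; grade L2 < L6 ✗ → not eligible.
Vision Plan — status contractor ✓ (not excluded); service 319 days ≥ 6 months (≈180 days) ✓; dept Marketing ✗ → not eligible.
Dependent Care FSA — service 319 days ≥ 120 days ✓; dept Marketing ✗ → not eligible.
Retirement Savings Plan — status contractor ✗ (requires full-time or temporary) → not eligible.
Legal Services Plan — service 319 days ≥ 4 weeks (≈28 days) ✓; age 40 ≥ 25 ✓; dept Marketing ✗ → not eligible.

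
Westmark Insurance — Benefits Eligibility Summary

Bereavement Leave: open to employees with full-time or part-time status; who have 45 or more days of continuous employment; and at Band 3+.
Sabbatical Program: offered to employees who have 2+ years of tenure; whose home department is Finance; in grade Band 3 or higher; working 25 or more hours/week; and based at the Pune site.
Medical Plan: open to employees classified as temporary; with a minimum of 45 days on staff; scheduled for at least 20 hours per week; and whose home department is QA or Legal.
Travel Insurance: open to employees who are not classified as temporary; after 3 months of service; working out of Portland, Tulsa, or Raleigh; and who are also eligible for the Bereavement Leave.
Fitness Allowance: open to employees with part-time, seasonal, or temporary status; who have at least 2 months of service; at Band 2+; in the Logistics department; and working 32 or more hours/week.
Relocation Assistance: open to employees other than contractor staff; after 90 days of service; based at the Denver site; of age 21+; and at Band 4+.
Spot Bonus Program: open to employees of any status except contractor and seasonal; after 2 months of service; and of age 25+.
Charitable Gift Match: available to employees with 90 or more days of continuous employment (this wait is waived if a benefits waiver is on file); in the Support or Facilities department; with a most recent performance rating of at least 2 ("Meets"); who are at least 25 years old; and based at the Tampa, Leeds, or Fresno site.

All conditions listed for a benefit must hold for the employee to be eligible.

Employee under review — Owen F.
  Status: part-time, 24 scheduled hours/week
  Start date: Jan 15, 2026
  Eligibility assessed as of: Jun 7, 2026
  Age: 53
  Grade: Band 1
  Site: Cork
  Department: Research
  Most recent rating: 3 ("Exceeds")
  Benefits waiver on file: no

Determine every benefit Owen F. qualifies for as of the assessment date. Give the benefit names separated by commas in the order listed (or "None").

Spot Bonus Program

Service from Jan 15, 2026 to Jun 7, 2026: 143 days.
Bereavement Leave — status part-time ✓; service 143 days ≥ 45 days ✓; grade Band 1 < Band 3 ✗ → not eligible.
Sabbatical Program — service 143 days < 2 years (≈730 days) ✗ → not eligible.
Medical Plan — status part-time ✗ (requires temporary) → not eligible.
Travel Insurance — status part-time ✓ (not excluded); service 143 days ≥ 3 months (≈90 days) ✓; site Cork ✗ (not Portland, Tulsa, or Raleigh) → not eligible.
Fitness Allowance — status part-time ✓; service 143 days ≥ 2 months (≈60 days) ✓; grade Band 1 < Band 2 ✗ → not eligible.
Relocation Assistance — status part-time ✓ (not excluded); service 143 days ≥ 90 days ✓; site Cork ✗ (not Denver) → not eligible.
Spot Bonus Program — status part-time ✓ (not excluded); service 143 days ≥ 2 months (≈60 days) ✓; age 53 ≥ 25 ✓ → eligible.
Charitable Gift Match — no waiver, service 143 days ≥ 90 days ✓; dept Research ✗ → not eligible.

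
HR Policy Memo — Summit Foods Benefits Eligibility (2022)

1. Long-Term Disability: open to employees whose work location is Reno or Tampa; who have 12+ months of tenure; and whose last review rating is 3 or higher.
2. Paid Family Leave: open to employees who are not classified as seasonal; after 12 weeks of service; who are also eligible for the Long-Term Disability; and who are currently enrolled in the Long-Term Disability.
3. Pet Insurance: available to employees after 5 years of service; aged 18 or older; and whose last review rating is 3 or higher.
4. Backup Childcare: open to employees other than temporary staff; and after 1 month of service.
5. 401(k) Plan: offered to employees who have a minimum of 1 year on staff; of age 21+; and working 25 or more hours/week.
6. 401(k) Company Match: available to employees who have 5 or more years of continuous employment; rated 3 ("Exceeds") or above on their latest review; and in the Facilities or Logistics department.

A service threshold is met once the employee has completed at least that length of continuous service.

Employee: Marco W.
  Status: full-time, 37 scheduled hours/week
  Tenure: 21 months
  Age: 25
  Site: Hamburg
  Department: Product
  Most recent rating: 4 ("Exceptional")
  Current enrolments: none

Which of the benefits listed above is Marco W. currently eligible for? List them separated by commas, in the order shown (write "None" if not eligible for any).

Backup Childcare, 401(k) Plan

Long-Term Disability — site Hamburg ✗ (not Reno or Tampa) → not eligible.
Paid Family Leave — status full-time ✓ (not excluded); service 21 months ≥ 12 weeks (≈84 days) ✓; not eligible for Long-Term Disability ✗ → not eligible.
Pet Insurance — service 21 months < 5 years (≈1825 days) ✗ → not eligible.
Backup Childcare — status full-time ✓ (not excluded); service 21 months ≥ 1 month ✓ → eligible.
401(k) Plan — service 21 months ≥ 1 year (≈365 days) ✓; age 25 ≥ 21 ✓; 37 hrs/wk ≥ 25 ✓ → eligible.
401(k) Company Match — service 21 months < 5 years (≈1825 days) ✗ → not eligible.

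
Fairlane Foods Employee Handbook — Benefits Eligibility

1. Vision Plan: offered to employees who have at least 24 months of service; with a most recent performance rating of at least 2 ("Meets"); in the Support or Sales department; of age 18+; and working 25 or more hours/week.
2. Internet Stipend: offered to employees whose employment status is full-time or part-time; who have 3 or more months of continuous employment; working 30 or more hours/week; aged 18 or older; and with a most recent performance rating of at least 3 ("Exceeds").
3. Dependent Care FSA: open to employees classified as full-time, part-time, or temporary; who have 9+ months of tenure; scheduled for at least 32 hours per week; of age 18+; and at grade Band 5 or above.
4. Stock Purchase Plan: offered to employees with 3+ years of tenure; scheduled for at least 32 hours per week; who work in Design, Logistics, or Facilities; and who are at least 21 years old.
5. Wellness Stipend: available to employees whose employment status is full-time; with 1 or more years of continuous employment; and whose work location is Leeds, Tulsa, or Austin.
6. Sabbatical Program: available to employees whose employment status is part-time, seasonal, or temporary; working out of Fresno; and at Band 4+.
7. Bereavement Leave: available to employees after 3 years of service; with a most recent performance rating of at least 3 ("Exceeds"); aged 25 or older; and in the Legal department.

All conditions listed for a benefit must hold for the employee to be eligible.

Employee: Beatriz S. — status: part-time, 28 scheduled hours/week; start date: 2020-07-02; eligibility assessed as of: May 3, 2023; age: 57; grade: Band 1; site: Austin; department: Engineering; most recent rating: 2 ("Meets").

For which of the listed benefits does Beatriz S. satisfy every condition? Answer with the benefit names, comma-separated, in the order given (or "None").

None

Service from 2020-07-02 to May 3, 2023: 1035 days.
Vision Plan — service 1035 days ≥ 24 months (≈720 days) ✓; rating 2 ≥ 2 ✓; dept Engineering ✗ → not eligible.
Internet Stipend — status part-time ✓; service 1035 days ≥ 3 months (≈90 days) ✓; 28 hrs/wk < 30 ✗ → not eligible.
Dependent Care FSA — status part-time ✓; service 1035 days ≥ 9 months (≈270 days) ✓; 28 hrs/wk < 32 ✗ → not eligible.
Stock Purchase Plan — service 1035 days < 3 years (≈1095 days) ✗ → not eligible.
Wellness Stipend — status part-time ✗ (requires full-time) → not eligible.
Sabbatical Program — status part-time ✓; site Austin ✗ (not Fresno) → not eligible.
Bereavement Leave — service 1035 days < 3 years (≈1095 days) ✗ → not eligible.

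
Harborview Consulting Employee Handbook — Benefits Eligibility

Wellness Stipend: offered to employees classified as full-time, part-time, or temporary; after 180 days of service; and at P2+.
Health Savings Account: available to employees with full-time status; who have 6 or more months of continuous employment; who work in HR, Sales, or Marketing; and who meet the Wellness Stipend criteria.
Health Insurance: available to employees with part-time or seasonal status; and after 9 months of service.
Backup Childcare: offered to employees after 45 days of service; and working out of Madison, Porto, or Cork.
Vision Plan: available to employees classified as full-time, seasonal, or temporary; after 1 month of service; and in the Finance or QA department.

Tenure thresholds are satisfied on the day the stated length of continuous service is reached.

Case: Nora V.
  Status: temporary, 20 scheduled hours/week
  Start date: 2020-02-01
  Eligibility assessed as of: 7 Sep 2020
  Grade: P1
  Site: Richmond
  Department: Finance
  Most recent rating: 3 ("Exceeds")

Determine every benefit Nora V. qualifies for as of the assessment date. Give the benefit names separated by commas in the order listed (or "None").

Service from 2020-02-01 to 7 Sep 2020: 219 days.
Wellness Stipend — status temporary ✓; service 219 days ≥ 180 days ✓; grade P1 < P2 ✗ → not eligible.
Health Savings Account — status temporary ✗ (requires full-time) → not eligible.
Health Insurance — status temporary ✗ (requires part-time or seasonal) → not eligible.
Backup Childcare — service 219 days ≥ 45 days ✓; site Richmond ✗ (not Madison, Porto, or Cork) → not eligible.
Vision Plan — status temporary ✓; service 219 days ≥ 1 month (≈30 days) ✓; dept Finance ✓ → eligible.

Vision Plan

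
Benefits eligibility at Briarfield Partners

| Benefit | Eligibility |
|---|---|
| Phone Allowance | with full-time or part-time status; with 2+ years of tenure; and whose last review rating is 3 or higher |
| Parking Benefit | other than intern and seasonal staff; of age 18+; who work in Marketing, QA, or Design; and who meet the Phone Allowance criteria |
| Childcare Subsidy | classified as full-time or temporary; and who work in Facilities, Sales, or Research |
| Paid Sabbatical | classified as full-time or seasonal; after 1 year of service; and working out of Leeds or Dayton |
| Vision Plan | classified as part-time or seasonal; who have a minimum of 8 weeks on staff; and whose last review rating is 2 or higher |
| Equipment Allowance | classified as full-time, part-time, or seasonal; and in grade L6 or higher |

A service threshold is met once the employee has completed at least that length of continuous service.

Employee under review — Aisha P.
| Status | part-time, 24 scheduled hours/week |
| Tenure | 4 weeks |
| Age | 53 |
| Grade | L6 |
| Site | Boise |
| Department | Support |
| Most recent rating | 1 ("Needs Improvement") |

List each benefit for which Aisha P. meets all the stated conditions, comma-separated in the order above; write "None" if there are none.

Phone Allowance — status part-time ✓; service 4 weeks < 2 years (≈730 days) ✗ → not eligible.
Parking Benefit — status part-time ✓ (not excluded); age 53 ≥ 18 ✓; dept Support ✗ → not eligible.
Childcare Subsidy — status part-time ✗ (requires full-time or temporary) → not eligible.
Paid Sabbatical — status part-time ✗ (requires full-time or seasonal) → not eligible.
Vision Plan — status part-time ✓; service 4 weeks < 8 weeks ✗ → not eligible.
Equipment Allowance — status part-time ✓; grade L6 ≥ L6 ✓ → eligible.

Equipment Allowance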